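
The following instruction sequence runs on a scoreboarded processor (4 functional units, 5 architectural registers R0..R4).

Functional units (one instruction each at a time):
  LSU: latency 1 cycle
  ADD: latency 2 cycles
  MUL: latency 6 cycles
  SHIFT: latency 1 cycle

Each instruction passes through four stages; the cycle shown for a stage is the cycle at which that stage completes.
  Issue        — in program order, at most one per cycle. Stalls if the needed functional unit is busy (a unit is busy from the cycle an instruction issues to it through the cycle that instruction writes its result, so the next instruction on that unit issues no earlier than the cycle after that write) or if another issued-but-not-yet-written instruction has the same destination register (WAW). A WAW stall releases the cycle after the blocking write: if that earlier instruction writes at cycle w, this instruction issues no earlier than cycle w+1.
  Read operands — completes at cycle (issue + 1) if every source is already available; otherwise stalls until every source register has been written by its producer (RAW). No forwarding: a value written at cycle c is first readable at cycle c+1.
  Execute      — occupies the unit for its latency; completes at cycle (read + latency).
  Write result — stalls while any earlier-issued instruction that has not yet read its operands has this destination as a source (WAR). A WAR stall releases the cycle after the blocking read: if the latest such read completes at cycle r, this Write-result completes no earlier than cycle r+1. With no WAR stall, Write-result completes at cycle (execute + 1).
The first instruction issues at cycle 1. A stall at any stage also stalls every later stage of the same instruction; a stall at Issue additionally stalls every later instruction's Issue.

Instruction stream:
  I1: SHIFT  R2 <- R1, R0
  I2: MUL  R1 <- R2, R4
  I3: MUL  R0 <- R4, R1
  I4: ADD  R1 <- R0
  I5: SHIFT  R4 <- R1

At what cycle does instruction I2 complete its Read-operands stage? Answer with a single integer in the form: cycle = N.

cycle 1: I1→SHIFT
cycle 2: I1 RO · I2→MUL
cycle 3: I1 EX
cycle 4: I1 WR R2
cycle 5: I2 RO
cycle 11: I2 EX
cycle 12: I2 WR R1
cycle 13: I3→MUL
cycle 14: I3 RO · I4→ADD
cycle 15: I5→SHIFT
cycle 20: I3 EX
cycle 21: I3 WR R0
cycle 22: I4 RO
cycle 24: I4 EX
cycle 25: I4 WR R1
cycle 26: I5 RO
cycle 27: I5 EX
cycle 28: I5 WR R4

cycle = 5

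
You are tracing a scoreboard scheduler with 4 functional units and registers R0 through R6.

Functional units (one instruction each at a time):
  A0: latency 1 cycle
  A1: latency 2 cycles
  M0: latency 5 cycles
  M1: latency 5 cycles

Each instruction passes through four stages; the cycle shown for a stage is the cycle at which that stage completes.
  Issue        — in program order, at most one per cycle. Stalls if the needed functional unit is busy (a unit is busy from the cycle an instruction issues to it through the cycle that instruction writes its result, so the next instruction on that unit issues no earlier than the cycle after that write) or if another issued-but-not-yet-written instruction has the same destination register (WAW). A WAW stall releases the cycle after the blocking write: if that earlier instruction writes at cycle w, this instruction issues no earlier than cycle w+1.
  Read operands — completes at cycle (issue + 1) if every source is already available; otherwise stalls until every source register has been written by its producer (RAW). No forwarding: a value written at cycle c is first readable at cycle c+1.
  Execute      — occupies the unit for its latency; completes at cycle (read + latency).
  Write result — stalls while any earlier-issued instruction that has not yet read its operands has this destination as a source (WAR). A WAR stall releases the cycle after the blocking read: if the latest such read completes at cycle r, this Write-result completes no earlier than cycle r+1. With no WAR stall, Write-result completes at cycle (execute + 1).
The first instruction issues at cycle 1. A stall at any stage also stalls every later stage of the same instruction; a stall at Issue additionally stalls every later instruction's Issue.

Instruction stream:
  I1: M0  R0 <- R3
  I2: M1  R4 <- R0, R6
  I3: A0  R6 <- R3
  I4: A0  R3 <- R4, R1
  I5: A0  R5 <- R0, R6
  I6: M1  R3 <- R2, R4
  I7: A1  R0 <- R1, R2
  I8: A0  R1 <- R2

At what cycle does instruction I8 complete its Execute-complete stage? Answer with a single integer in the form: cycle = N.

[1] I1 dispatched to M0
[2] I1 operands ready · I2 dispatched to M1
[3] I3 dispatched to A0
[4] I3 operands ready
[5] I3 complete
[7] I1 complete
[8] R0←I1
[9] I2 operands ready
[10] R6←I3
[11] I4 dispatched to A0
[14] I2 complete
[15] R4←I2
[16] I4 operands ready
[17] I4 complete
[18] R3←I4
[19] I5 dispatched to A0
[20] I5 operands ready · I6 dispatched to M1
[21] I5 complete · I6 operands ready · I7 dispatched to A1
[22] R5←I5 · I7 operands ready
[23] I8 dispatched to A0
[24] I7 complete · I8 operands ready
[25] R0←I7 · I8 complete
[26] I6 complete · R1←I8
[27] R3←I6

cycle = 25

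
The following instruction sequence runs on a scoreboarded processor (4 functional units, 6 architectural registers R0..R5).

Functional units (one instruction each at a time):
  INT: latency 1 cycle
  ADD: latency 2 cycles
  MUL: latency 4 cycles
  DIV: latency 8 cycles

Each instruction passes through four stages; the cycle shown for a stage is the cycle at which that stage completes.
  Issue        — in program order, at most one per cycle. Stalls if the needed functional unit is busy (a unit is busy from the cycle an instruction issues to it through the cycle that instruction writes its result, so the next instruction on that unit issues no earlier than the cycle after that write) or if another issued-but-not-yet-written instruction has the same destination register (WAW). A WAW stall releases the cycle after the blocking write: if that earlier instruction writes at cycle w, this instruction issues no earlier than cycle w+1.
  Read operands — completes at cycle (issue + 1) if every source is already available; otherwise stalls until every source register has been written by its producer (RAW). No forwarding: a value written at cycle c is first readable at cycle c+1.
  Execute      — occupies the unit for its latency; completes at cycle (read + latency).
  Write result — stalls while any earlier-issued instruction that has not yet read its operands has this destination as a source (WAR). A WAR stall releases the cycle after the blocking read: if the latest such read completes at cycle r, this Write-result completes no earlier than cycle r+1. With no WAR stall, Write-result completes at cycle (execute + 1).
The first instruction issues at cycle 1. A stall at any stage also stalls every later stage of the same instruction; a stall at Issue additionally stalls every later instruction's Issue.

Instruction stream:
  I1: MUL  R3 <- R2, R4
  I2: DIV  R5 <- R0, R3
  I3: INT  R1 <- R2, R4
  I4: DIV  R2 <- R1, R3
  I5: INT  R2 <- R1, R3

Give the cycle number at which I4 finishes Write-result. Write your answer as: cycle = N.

cycle 1: I1 dispatched to MUL
cycle 2: I1 operands ready · I2 dispatched to DIV
cycle 3: I3 dispatched to INT
cycle 4: I3 operands ready
cycle 5: I3 complete
cycle 6: I1 complete · R1←I3
cycle 7: R3←I1
cycle 8: I2 operands ready
cycle 16: I2 complete
cycle 17: R5←I2
cycle 18: I4 dispatched to DIV
cycle 19: I4 operands ready
cycle 27: I4 complete
cycle 28: R2←I4
cycle 29: I5 dispatched to INT
cycle 30: I5 operands ready
cycle 31: I5 complete
cycle 32: R2←I5

cycle = 28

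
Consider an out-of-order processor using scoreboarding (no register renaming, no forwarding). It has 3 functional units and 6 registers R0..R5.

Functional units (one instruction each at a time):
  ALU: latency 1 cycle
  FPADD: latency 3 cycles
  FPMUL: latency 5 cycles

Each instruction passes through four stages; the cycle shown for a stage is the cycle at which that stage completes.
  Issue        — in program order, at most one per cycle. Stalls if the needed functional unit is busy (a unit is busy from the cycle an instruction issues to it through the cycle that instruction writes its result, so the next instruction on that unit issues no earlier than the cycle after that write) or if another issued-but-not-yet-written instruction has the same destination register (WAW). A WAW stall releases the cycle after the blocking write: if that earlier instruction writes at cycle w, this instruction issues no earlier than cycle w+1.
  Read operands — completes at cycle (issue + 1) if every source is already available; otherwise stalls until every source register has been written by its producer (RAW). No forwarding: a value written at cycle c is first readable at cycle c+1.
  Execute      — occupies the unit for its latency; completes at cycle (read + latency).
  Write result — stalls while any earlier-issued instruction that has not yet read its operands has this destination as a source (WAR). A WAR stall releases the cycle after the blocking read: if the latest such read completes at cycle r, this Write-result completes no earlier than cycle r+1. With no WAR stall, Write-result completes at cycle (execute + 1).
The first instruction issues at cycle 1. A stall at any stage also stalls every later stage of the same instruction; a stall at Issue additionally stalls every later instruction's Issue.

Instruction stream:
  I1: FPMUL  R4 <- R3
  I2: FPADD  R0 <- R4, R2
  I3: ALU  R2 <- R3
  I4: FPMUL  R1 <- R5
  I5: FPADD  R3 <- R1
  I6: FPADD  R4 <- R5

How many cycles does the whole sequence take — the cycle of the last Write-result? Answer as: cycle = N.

I1  is:1  ro:2  ex:7  wr:8
I2  is:2  ro:9  ex:12  wr:13  — RAW R4: wait I1 write@8
I3  is:3  ro:4  ex:5  wr:10  — WAR R2: wait I2 read@9
I4  is:9  ro:10  ex:15  wr:16  — struct: FPMUL busy until I1 writes@8
I5  is:14  ro:17  ex:20  wr:21  — struct: FPADD busy until I2 writes@13, RAW R1: wait I4 write@16
I6  is:22  ro:23  ex:26  wr:27  — struct: FPADD busy until I5 writes@21

cycle = 27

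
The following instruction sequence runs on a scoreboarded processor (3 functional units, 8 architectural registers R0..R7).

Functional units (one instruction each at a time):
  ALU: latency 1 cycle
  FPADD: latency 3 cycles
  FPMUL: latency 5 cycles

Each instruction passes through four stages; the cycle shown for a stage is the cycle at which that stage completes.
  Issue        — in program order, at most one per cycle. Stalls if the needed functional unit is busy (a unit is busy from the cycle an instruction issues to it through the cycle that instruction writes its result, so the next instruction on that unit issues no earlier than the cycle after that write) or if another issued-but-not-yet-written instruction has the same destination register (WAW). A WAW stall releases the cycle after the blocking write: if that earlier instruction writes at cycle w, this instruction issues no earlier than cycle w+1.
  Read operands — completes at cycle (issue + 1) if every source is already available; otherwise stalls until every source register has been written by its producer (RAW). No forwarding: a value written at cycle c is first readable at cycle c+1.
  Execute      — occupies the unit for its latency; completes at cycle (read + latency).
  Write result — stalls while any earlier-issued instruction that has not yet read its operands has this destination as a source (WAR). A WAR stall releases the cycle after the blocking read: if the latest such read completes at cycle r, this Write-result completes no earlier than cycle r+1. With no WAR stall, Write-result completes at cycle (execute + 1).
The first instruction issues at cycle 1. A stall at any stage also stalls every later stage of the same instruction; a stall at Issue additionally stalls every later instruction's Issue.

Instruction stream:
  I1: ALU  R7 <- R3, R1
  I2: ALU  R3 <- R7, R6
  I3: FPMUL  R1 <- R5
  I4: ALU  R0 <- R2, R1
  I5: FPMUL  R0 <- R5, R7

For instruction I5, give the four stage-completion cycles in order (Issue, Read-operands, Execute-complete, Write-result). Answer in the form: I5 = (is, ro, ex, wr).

c1: I1 issues→ALU
c2: I1 reads
c3: I1 exec-done
c4: I1 writes R7
c5: I2 issues→ALU
c6: I2 reads · I3 issues→FPMUL
c7: I2 exec-done · I3 reads
c8: I2 writes R3
c9: I4 issues→ALU
c12: I3 exec-done
c13: I3 writes R1
c14: I4 reads
c15: I4 exec-done
c16: I4 writes R0
c17: I5 issues→FPMUL
c18: I5 reads
c23: I5 exec-done
c24: I5 writes R0

I5 = (17, 18, 23, 24)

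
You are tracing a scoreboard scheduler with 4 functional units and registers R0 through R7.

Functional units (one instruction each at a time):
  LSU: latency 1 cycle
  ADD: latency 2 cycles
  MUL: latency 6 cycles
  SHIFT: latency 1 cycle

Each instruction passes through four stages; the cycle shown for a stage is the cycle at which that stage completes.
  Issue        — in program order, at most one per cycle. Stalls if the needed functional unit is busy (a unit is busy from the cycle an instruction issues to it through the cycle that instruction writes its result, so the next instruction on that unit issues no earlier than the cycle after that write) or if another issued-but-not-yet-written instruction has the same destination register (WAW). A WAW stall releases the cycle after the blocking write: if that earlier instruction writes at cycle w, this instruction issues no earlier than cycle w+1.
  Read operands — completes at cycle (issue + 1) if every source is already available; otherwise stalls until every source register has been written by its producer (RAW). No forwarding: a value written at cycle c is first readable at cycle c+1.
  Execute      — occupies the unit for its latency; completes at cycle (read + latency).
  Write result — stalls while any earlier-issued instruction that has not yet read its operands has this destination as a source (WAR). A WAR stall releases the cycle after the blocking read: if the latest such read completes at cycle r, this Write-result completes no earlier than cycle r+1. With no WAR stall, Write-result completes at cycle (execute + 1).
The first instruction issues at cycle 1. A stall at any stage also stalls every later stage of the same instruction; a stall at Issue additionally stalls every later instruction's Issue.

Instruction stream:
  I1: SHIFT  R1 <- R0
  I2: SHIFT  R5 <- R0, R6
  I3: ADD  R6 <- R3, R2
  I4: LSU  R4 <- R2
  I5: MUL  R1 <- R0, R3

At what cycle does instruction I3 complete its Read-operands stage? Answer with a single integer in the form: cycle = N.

cycle = 7

t=1  I1 issues→SHIFT
t=2  I1 reads
t=3  I1 exec-done
t=4  I1 writes R1
t=5  I2 issues→SHIFT
t=6  I2 reads; I3 issues→ADD
t=7  I2 exec-done; I3 reads; I4 issues→LSU
t=8  I2 writes R5; I4 reads; I5 issues→MUL
t=9  I3 exec-done; I4 exec-done; I5 reads
t=10  I3 writes R6; I4 writes R4
t=15  I5 exec-done
t=16  I5 writes R1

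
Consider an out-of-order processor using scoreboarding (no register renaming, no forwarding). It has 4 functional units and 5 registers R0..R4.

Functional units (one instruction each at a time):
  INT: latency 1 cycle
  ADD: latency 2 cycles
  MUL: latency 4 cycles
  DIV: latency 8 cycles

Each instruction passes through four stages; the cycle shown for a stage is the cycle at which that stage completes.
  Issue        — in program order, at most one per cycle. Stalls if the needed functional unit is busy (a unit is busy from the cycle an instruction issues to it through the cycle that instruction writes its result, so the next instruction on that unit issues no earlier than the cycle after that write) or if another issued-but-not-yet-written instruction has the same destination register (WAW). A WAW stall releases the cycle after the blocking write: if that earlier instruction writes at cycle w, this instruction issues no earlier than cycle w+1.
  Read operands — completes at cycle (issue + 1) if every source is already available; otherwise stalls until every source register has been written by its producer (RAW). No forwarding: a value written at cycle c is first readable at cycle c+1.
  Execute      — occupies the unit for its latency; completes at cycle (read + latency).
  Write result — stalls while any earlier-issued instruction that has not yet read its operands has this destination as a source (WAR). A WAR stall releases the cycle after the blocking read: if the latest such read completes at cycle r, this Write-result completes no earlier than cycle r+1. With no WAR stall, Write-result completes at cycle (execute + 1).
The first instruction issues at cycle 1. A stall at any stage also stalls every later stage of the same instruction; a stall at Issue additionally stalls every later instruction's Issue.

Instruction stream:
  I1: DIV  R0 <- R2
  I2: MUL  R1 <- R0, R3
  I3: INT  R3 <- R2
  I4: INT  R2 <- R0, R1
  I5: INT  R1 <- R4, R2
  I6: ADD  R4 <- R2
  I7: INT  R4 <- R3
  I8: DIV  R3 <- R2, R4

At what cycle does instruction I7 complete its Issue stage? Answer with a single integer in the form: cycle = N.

cycle = 27

c1: I1 dispatched to DIV
c2: I1 operands ready; I2 dispatched to MUL
c3: I3 dispatched to INT
c4: I3 operands ready
c5: I3 complete
c10: I1 complete
c11: R0←I1
c12: I2 operands ready
c13: R3←I3
c14: I4 dispatched to INT
c16: I2 complete
c17: R1←I2
c18: I4 operands ready
c19: I4 complete
c20: R2←I4
c21: I5 dispatched to INT
c22: I5 operands ready; I6 dispatched to ADD
c23: I5 complete; I6 operands ready
c24: R1←I5
c25: I6 complete
c26: R4←I6
c27: I7 dispatched to INT
c28: I7 operands ready; I8 dispatched to DIV
c29: I7 complete
c30: R4←I7
c31: I8 operands ready
c39: I8 complete
c40: R3←I8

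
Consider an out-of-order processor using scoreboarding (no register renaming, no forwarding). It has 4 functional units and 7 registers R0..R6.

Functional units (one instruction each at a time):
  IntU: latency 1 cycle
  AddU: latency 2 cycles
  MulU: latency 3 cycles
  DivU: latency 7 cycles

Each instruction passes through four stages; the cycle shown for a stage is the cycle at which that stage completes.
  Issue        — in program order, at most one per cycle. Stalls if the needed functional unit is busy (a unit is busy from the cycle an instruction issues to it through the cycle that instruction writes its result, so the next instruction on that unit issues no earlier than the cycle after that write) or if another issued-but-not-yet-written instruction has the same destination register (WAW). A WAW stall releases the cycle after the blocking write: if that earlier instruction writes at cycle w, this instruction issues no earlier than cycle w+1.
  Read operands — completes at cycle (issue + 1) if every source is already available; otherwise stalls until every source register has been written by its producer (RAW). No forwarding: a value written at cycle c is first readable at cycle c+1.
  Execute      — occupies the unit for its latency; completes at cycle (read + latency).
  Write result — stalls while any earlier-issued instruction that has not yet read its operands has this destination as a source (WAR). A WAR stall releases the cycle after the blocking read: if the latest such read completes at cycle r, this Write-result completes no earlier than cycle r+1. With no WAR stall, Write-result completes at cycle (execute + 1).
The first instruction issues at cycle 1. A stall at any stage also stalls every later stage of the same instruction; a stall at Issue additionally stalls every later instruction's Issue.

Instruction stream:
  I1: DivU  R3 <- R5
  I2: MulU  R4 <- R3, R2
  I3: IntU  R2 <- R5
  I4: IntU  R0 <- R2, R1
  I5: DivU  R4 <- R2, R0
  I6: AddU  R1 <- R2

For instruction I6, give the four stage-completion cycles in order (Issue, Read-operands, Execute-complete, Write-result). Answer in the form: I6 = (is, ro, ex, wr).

c1: I1 dispatched to DivU
c2: I1 operands ready · I2 dispatched to MulU
c3: I3 dispatched to IntU
c4: I3 operands ready
c5: I3 complete
c9: I1 complete
c10: R3←I1
c11: I2 operands ready
c12: R2←I3
c13: I4 dispatched to IntU
c14: I2 complete · I4 operands ready
c15: R4←I2 · I4 complete
c16: R0←I4 · I5 dispatched to DivU
c17: I5 operands ready · I6 dispatched to AddU
c18: I6 operands ready
c20: I6 complete
c21: R1←I6
c24: I5 complete
c25: R4←I5

I6 = (17, 18, 20, 21)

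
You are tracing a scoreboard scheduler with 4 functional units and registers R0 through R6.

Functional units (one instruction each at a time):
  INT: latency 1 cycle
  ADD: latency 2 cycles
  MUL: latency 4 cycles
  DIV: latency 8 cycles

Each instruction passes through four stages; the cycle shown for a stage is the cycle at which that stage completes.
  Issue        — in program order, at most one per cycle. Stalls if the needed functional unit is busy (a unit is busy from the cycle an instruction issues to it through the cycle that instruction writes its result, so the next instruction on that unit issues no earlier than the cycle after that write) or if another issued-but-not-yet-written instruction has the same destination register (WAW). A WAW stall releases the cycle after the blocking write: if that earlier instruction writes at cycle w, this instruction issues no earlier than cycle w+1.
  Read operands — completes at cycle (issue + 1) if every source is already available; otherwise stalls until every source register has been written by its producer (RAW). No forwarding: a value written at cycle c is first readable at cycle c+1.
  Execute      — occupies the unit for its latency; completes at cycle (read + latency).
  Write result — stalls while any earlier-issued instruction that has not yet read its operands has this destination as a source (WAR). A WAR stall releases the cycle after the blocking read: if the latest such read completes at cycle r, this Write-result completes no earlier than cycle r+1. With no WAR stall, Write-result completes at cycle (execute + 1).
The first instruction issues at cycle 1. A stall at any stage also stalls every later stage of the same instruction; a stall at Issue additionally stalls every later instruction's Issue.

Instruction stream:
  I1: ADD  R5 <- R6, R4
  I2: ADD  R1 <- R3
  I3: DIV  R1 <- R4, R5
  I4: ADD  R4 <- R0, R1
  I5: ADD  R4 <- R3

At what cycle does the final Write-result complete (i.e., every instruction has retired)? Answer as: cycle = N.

I1: IS=1 RO=2 EX=4 WR=5
I2: IS=6 RO=7 EX=9 WR=10  [struct: ADD busy until I1 writes@5]
I3: IS=11 RO=12 EX=20 WR=21  [WAW R1: wait I2 write@10]
I4: IS=12 RO=22 EX=24 WR=25  [RAW R1: wait I3 write@21]
I5: IS=26 RO=27 EX=29 WR=30  [struct: ADD busy until I4 writes@25]

cycle = 30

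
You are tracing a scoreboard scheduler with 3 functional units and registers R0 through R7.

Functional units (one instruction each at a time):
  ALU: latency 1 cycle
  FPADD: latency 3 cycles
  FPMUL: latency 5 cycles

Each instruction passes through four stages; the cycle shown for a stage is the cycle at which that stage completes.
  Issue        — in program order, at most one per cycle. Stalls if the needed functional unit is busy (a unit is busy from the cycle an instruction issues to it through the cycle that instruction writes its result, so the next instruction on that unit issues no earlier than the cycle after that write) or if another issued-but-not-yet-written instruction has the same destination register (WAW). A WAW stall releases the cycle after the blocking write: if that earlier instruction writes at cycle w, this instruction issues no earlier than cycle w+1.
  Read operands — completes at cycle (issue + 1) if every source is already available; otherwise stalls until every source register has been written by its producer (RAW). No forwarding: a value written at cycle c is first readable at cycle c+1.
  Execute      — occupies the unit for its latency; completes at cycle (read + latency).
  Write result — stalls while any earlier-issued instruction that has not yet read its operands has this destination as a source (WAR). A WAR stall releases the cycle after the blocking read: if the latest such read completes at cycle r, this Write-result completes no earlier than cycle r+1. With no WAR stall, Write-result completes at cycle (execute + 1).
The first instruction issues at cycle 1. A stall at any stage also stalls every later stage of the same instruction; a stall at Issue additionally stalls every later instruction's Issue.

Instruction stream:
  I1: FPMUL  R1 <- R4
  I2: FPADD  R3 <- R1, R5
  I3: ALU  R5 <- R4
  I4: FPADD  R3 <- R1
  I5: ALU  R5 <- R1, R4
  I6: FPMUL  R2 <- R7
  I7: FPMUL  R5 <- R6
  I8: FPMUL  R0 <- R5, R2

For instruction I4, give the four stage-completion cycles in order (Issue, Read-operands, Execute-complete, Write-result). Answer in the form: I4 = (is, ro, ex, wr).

I4 = (14, 15, 18, 19)

cycle 1: I1 dispatched to FPMUL
cycle 2: I1 operands ready, I2 dispatched to FPADD
cycle 3: I3 dispatched to ALU
cycle 4: I3 operands ready
cycle 5: I3 complete
cycle 7: I1 complete
cycle 8: R1←I1
cycle 9: I2 operands ready
cycle 10: R5←I3
cycle 12: I2 complete
cycle 13: R3←I2
cycle 14: I4 dispatched to FPADD
cycle 15: I4 operands ready, I5 dispatched to ALU
cycle 16: I5 operands ready, I6 dispatched to FPMUL
cycle 17: I5 complete, I6 operands ready
cycle 18: I4 complete, R5←I5
cycle 19: R3←I4
cycle 22: I6 complete
cycle 23: R2←I6
cycle 24: I7 dispatched to FPMUL
cycle 25: I7 operands ready
cycle 30: I7 complete
cycle 31: R5←I7
cycle 32: I8 dispatched to FPMUL
cycle 33: I8 operands ready
cycle 38: I8 complete
cycle 39: R0←I8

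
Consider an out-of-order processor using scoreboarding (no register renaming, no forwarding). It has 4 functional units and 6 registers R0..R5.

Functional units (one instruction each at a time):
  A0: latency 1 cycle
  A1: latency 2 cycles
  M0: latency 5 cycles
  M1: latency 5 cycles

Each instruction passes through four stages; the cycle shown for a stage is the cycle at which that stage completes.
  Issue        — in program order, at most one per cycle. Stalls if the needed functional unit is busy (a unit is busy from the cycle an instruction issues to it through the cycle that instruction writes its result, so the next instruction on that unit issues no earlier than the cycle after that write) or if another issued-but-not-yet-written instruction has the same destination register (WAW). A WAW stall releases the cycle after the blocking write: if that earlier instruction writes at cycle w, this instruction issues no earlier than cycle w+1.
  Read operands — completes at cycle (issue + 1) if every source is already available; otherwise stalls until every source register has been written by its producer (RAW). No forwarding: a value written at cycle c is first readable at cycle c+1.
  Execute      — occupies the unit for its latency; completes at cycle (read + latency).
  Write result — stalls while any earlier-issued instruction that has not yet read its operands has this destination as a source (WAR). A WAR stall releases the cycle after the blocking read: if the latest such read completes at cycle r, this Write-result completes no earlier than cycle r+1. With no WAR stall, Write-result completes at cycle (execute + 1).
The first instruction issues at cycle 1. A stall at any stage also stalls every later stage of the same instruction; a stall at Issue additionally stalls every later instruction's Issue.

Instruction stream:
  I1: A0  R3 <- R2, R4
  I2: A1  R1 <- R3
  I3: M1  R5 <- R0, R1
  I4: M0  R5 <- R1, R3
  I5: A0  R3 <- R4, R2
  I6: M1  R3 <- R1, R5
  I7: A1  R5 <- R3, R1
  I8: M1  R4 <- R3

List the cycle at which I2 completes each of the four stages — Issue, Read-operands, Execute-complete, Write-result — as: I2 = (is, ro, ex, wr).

I2 = (2, 5, 7, 8)

[I1] 1/2/3/4
[I2] 2/5/7/8  (RAW R3: wait I1 write@4)
[I3] 3/9/14/15  (RAW R1: wait I2 write@8)
[I4] 16/17/22/23  (WAW R5: wait I3 write@15)
[I5] 17/18/19/20
[I6] 21/24/29/30  (WAW R3: wait I5 write@20; RAW R5: wait I4 write@23)
[I7] 24/31/33/34  (WAW R5: wait I4 write@23; RAW R3: wait I6 write@30)
[I8] 31/32/37/38  (struct: M1 busy until I6 writes@30)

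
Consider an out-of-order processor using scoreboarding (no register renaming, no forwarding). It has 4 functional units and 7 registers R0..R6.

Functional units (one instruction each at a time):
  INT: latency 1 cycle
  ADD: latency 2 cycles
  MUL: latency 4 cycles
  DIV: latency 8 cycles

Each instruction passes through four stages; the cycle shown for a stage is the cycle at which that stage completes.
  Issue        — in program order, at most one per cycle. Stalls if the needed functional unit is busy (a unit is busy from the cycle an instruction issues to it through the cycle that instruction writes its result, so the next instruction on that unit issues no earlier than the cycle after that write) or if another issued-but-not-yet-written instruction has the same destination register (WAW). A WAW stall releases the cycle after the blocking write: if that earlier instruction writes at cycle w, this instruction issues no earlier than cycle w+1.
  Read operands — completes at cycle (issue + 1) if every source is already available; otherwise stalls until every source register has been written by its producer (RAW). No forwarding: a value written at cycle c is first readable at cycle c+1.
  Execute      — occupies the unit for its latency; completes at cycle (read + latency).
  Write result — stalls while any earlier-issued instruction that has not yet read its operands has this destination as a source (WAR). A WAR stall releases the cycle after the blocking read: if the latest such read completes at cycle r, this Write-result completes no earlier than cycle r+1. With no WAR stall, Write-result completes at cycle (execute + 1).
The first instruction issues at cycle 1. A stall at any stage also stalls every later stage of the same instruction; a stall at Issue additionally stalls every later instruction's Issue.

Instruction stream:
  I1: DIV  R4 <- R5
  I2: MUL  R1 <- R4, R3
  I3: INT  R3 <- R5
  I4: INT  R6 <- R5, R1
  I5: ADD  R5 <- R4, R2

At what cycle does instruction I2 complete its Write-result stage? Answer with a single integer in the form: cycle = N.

cycle = 17

t=1  I1→DIV
t=2  I1 RO; I2→MUL
t=3  I3→INT
t=4  I3 RO
t=5  I3 EX
t=10  I1 EX
t=11  I1 WR R4
t=12  I2 RO
t=13  I3 WR R3
t=14  I4→INT
t=15  I5→ADD
t=16  I2 EX; I5 RO
t=17  I2 WR R1
t=18  I4 RO; I5 EX
t=19  I4 EX; I5 WR R5
t=20  I4 WR R6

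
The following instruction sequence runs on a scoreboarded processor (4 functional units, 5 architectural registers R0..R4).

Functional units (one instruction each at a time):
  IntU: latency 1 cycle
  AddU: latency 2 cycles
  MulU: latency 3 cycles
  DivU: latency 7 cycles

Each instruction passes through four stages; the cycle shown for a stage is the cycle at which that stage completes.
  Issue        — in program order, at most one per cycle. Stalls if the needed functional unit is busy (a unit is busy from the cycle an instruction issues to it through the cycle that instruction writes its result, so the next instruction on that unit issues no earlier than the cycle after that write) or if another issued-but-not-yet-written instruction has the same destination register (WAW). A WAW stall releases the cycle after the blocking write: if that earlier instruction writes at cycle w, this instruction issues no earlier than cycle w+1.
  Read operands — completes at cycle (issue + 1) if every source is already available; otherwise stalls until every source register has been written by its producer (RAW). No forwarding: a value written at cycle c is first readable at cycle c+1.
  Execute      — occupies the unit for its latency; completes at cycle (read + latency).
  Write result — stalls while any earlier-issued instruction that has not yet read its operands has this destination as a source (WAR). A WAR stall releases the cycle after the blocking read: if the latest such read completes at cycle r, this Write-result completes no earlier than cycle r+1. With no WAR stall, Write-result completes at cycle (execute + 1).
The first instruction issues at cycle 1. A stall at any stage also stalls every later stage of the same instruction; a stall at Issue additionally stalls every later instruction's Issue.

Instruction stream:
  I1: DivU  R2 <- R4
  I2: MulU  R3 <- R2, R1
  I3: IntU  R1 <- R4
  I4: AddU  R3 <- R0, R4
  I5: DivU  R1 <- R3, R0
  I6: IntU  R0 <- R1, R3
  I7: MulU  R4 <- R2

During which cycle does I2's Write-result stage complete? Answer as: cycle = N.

cycle = 15

t=1  I1→DivU
t=2  I1 RO, I2→MulU
t=3  I3→IntU
t=4  I3 RO
t=5  I3 EX
t=9  I1 EX
t=10  I1 WR R2
t=11  I2 RO
t=12  I3 WR R1
t=14  I2 EX
t=15  I2 WR R3
t=16  I4→AddU
t=17  I4 RO, I5→DivU
t=18  I6→IntU
t=19  I4 EX, I7→MulU
t=20  I4 WR R3, I7 RO
t=21  I5 RO
t=23  I7 EX
t=24  I7 WR R4
t=28  I5 EX
t=29  I5 WR R1
t=30  I6 RO
t=31  I6 EX
t=32  I6 WR R0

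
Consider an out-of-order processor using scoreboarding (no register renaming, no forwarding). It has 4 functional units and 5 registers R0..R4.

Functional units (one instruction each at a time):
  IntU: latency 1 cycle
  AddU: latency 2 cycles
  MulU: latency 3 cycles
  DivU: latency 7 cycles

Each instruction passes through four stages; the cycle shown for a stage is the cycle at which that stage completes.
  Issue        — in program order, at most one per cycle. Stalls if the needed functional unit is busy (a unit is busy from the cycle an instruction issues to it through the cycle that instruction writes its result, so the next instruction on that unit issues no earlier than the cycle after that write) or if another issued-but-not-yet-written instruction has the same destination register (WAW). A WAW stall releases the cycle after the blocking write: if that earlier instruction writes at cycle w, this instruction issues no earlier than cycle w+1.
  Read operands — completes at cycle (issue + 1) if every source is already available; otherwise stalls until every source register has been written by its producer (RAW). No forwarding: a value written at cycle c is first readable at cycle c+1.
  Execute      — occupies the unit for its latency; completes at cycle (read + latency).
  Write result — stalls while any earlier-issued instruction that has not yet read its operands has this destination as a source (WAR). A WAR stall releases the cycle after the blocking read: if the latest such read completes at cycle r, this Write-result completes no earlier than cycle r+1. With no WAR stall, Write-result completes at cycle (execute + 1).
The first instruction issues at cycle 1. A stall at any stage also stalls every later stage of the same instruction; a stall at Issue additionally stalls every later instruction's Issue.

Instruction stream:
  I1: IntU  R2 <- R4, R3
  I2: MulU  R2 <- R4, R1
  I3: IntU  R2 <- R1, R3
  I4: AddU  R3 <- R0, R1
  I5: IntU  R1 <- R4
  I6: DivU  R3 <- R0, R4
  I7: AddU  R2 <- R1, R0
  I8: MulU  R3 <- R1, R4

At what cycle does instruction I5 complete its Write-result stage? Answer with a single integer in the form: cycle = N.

t=1  I1→IntU
t=2  I1 RO
t=3  I1 EX
t=4  I1 WR R2
t=5  I2→MulU
t=6  I2 RO
t=9  I2 EX
t=10  I2 WR R2
t=11  I3→IntU
t=12  I3 RO; I4→AddU
t=13  I3 EX; I4 RO
t=14  I3 WR R2
t=15  I4 EX; I5→IntU
t=16  I4 WR R3; I5 RO
t=17  I5 EX; I6→DivU
t=18  I5 WR R1; I6 RO; I7→AddU
t=19  I7 RO
t=21  I7 EX
t=22  I7 WR R2
t=25  I6 EX
t=26  I6 WR R3
t=27  I8→MulU
t=28  I8 RO
t=31  I8 EX
t=32  I8 WR R3

cycle = 18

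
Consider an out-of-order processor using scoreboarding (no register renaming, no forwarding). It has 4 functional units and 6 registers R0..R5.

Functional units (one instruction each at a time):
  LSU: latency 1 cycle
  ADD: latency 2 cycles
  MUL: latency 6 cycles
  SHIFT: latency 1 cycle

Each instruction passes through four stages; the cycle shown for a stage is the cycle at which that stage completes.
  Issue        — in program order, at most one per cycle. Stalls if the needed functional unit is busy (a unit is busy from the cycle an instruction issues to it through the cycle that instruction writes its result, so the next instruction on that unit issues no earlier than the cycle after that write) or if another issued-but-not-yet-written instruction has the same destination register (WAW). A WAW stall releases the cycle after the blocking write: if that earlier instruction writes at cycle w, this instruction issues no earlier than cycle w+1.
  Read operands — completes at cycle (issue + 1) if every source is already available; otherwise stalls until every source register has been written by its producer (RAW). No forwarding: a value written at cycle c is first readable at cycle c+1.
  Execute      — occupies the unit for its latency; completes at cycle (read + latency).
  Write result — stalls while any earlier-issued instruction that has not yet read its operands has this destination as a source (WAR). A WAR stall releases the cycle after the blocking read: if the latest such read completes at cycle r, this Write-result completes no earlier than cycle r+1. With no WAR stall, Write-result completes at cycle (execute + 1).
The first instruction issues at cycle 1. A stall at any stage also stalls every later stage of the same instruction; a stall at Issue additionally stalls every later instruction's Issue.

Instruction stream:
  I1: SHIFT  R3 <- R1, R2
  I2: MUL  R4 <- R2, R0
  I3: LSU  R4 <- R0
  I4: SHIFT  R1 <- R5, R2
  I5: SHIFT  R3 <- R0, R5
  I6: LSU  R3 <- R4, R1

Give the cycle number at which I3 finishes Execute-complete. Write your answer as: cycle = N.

cycle = 13

1) issue 1, read 2, done 3, write 4
2) issue 2, read 3, done 9, write 10
3) issue 11, read 12, done 13, write 14  <WAW R4: wait I2 write@10>
4) issue 12, read 13, done 14, write 15
5) issue 16, read 17, done 18, write 19  <struct: SHIFT busy until I4 writes@15>
6) issue 20, read 21, done 22, write 23  <WAW R3: wait I5 write@19>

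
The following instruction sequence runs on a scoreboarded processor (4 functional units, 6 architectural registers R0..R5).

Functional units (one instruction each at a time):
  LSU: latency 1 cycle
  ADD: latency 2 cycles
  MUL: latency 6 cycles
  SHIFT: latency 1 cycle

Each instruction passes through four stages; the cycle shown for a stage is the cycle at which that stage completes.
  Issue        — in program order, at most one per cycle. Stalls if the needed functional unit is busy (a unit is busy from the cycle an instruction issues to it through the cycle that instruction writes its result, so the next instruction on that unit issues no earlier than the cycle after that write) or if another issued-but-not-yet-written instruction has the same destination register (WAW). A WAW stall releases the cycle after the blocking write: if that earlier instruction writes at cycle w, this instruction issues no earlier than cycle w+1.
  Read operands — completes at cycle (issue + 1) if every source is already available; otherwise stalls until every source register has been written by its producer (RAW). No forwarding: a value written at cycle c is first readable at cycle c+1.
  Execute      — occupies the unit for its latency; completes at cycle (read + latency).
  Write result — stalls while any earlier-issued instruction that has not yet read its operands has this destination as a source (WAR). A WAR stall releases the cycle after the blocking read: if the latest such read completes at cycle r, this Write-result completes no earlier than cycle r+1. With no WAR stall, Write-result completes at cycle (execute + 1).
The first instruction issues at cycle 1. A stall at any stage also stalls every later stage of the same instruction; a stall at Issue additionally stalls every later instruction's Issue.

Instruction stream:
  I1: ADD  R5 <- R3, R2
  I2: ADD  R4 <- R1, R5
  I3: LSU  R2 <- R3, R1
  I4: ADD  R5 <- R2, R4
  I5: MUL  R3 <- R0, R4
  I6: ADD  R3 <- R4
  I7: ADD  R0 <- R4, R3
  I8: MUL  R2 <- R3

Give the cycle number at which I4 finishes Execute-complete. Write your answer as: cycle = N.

t=1  I1→ADD
t=2  I1 RO
t=4  I1 EX
t=5  I1 WR R5
t=6  I2→ADD
t=7  I2 RO; I3→LSU
t=8  I3 RO
t=9  I2 EX; I3 EX
t=10  I2 WR R4; I3 WR R2
t=11  I4→ADD
t=12  I4 RO; I5→MUL
t=13  I5 RO
t=14  I4 EX
t=15  I4 WR R5
t=19  I5 EX
t=20  I5 WR R3
t=21  I6→ADD
t=22  I6 RO
t=24  I6 EX
t=25  I6 WR R3
t=26  I7→ADD
t=27  I7 RO; I8→MUL
t=28  I8 RO
t=29  I7 EX
t=30  I7 WR R0
t=34  I8 EX
t=35  I8 WR R2

cycle = 14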